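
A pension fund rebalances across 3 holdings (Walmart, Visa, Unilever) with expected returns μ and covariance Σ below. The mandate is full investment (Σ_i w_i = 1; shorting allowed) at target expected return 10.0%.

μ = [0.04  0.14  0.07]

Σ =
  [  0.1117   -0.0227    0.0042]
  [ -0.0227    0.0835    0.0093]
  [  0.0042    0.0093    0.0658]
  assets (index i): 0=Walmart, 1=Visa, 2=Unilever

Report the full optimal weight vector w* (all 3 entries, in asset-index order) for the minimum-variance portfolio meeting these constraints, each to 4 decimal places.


0.2248  0.5249  0.2502

x=Σ⁻¹μ = [0.6907  1.7788  0.7683]
y=Σ⁻¹𝟙 = [11.2519  13.6370  12.5519]
a=μᵀx=0.330450  b=𝟙ᵀx=3.237887  c=𝟙ᵀy=37.440834  D=ac−b²=1.888411
λ₁=(c·0.100−b)/D = (37.440834·0.100−3.237887)/1.888411 = 0.268054
λ₂=(a−b·0.100)/D = (0.330450−3.237887·0.100)/1.888411 = 0.003527
w* = 0.268054·x + 0.003527·y:
  w_0 = 0.268054·0.6907 + 0.003527·11.2519 = 0.2248  (Walmart)
  w_1 = 0.268054·1.7788 + 0.003527·13.6370 = 0.5249  (Visa)
  w_2 = 0.268054·0.7683 + 0.003527·12.5519 = 0.2502  (Unilever)
Σw_i=1.0000  μᵀw=0.1000
σ²=wᵀΣw=λ₁·μ_p+λ₂ = 0.268054·0.100 + 0.003527 = 0.030333 ≈ 0.0303


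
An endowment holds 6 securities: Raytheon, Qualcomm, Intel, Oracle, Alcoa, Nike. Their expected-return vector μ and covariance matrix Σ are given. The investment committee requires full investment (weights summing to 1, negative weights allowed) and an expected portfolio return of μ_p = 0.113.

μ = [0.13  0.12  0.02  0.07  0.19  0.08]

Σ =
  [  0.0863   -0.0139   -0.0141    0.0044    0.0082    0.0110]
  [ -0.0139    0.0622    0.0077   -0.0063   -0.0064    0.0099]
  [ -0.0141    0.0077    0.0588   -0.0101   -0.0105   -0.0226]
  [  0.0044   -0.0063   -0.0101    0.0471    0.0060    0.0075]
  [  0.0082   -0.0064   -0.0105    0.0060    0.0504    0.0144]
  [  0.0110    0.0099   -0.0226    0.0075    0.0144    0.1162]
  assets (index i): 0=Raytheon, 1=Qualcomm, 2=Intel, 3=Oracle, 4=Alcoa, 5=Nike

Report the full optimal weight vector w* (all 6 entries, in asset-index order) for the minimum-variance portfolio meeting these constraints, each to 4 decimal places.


x=Σ⁻¹μ = [1.7152  2.7061  1.3452  1.4780  3.9465  -0.0273]
y=Σ⁻¹𝟙 = [15.2982  19.5002  28.7682  24.8190  20.8958  6.9001]
a=μᵀx=1.425725  b=𝟙ᵀx=11.163685  c=𝟙ᵀy=116.181437  D=ac−b²=41.014913
λ₁=(c·0.113−b)/D = (116.181437·0.113−11.163685)/41.014913 = 0.047905
λ₂=(a−b·0.113)/D = (1.425725−11.163685·0.113)/41.014913 = 0.004004
w* = 0.047905·x + 0.004004·y:
  w_0 = 0.047905·1.7152 + 0.004004·15.2982 = 0.1434  (Raytheon)
  w_1 = 0.047905·2.7061 + 0.004004·19.5002 = 0.2077  (Qualcomm)
  w_2 = 0.047905·1.3452 + 0.004004·28.7682 = 0.1796  (Intel)
  w_3 = 0.047905·1.4780 + 0.004004·24.8190 = 0.1702  (Oracle)
  w_4 = 0.047905·3.9465 + 0.004004·20.8958 = 0.2727  (Alcoa)
  w_5 = 0.047905·-0.0273 + 0.004004·6.9001 = 0.0263  (Nike)
Σw_i=1.0000  μᵀw=0.1130
σ²=wᵀΣw=λ₁·μ_p+λ₂ = 0.047905·0.113 + 0.004004 = 0.009417 ≈ 0.0094

0.1434  0.2077  0.1796  0.1702  0.2727  0.0263


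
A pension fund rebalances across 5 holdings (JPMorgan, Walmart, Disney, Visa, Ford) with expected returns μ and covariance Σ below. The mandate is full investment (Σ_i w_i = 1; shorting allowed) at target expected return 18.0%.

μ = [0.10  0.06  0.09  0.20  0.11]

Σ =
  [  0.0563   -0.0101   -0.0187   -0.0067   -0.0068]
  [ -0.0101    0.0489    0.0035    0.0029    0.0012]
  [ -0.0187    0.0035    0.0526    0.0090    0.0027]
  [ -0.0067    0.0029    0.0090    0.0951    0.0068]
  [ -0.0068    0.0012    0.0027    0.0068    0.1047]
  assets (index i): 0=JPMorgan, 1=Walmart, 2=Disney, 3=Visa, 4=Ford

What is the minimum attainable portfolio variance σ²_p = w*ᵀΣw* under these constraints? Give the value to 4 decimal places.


0.0554

x=Σ⁻¹μ = [3.2031  1.5769  2.3516  1.9829  1.0512]
y=Σ⁻¹𝟙 = [33.5144  24.6488  27.2553  8.8182  10.1697]
a=μᵀx=1.138778  b=𝟙ᵀx=10.165656  c=𝟙ᵀy=104.406398  D=ac−b²=15.555164
λ₁=(c·0.180−b)/D = (104.406398·0.180−10.165656)/15.555164 = 0.554639
λ₂=(a−b·0.180)/D = (1.138778−10.165656·0.180)/15.555164 = -0.044425
w* = 0.554639·x + -0.044425·y:
  w_0 = 0.554639·3.2031 + -0.044425·33.5144 = 0.2877  (JPMorgan)
  w_1 = 0.554639·1.5769 + -0.044425·24.6488 = -0.2204  (Walmart)
  w_2 = 0.554639·2.3516 + -0.044425·27.2553 = 0.0935  (Disney)
  w_3 = 0.554639·1.9829 + -0.044425·8.8182 = 0.7081  (Visa)
  w_4 = 0.554639·1.0512 + -0.044425·10.1697 = 0.1312  (Ford)
Σw_i=1.0000  μᵀw=0.1800
σ²=wᵀΣw=λ₁·μ_p+λ₂ = 0.554639·0.180 + -0.044425 = 0.055410 ≈ 0.0554


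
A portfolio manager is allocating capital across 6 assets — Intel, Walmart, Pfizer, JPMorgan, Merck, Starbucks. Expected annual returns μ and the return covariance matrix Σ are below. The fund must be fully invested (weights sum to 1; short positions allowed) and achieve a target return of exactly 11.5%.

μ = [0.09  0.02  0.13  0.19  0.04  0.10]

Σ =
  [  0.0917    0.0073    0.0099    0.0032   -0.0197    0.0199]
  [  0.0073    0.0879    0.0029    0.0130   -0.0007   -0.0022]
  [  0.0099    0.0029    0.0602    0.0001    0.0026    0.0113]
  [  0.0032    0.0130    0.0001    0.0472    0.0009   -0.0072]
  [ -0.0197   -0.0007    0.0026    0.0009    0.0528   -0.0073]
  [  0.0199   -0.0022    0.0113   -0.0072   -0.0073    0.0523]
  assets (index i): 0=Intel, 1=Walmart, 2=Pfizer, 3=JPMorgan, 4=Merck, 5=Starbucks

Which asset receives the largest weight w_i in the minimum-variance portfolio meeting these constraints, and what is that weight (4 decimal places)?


u=Σ⁻¹μ = [0.4518  -0.4569  1.6565  4.4202  1.0561  2.1189]
v=Σ⁻¹𝟙 = [9.3929  7.8701  9.8310  20.9537  24.4798  20.0550]
a=μᵀu=1.340849  b=𝟙ᵀu=9.246666  c=𝟙ᵀv=92.582311  D=ac−b²=38.638072
λ₁=(c·0.115−b)/D = (92.582311·0.115−9.246666)/38.638072 = 0.036241
λ₂=(a−b·0.115)/D = (1.340849−9.246666·0.115)/38.638072 = 0.007182
w* = 0.036241·u + 0.007182·v:
  w_0 = 0.036241·0.4518 + 0.007182·9.3929 = 0.0838  (Intel)
  w_1 = 0.036241·-0.4569 + 0.007182·7.8701 = 0.0400  (Walmart)
  w_2 = 0.036241·1.6565 + 0.007182·9.8310 = 0.1306  (Pfizer)
  w_3 = 0.036241·4.4202 + 0.007182·20.9537 = 0.3107  (JPMorgan)
  w_4 = 0.036241·1.0561 + 0.007182·24.4798 = 0.2141  (Merck)
  w_5 = 0.036241·2.1189 + 0.007182·20.0550 = 0.2208  (Starbucks)
Σw_i=1.0000  μᵀw=0.1150
σ²=wᵀΣw=λ₁·μ_p+λ₂ = 0.036241·0.115 + 0.007182 = 0.011349 ≈ 0.0113

JPMorgan (0.3107)


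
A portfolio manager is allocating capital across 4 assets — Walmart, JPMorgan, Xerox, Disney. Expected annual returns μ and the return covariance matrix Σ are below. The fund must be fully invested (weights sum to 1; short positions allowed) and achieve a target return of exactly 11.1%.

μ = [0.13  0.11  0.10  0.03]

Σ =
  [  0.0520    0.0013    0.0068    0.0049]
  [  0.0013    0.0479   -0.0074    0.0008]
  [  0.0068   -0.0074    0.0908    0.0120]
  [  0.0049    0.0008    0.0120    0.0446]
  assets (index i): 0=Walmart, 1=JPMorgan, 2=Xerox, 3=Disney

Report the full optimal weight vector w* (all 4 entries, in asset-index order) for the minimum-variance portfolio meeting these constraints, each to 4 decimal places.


p=Σ⁻¹μ = [2.2866  2.4055  1.1158  0.0781]
q=Σ⁻¹𝟙 = [15.8053  21.5769  9.2338  17.8136]
a=μᵀp=0.675781  b=𝟙ᵀp=5.885929  c=𝟙ᵀq=64.429556  D=ac−b²=8.896100
λ₁=(c·0.111−b)/D = (64.429556·0.111−5.885929)/8.896100 = 0.142282
λ₂=(a−b·0.111)/D = (0.675781−5.885929·0.111)/8.896100 = 0.002523
w* = 0.142282·p + 0.002523·q:
  w_0 = 0.142282·2.2866 + 0.002523·15.8053 = 0.3652  (Walmart)
  w_1 = 0.142282·2.4055 + 0.002523·21.5769 = 0.3967  (JPMorgan)
  w_2 = 0.142282·1.1158 + 0.002523·9.2338 = 0.1821  (Xerox)
  w_3 = 0.142282·0.0781 + 0.002523·17.8136 = 0.0560  (Disney)
Σw_i=1.0000  μᵀw=0.1110
σ²=wᵀΣw=λ₁·μ_p+λ₂ = 0.142282·0.111 + 0.002523 = 0.018316 ≈ 0.0183

0.3652  0.3967  0.1821  0.0560


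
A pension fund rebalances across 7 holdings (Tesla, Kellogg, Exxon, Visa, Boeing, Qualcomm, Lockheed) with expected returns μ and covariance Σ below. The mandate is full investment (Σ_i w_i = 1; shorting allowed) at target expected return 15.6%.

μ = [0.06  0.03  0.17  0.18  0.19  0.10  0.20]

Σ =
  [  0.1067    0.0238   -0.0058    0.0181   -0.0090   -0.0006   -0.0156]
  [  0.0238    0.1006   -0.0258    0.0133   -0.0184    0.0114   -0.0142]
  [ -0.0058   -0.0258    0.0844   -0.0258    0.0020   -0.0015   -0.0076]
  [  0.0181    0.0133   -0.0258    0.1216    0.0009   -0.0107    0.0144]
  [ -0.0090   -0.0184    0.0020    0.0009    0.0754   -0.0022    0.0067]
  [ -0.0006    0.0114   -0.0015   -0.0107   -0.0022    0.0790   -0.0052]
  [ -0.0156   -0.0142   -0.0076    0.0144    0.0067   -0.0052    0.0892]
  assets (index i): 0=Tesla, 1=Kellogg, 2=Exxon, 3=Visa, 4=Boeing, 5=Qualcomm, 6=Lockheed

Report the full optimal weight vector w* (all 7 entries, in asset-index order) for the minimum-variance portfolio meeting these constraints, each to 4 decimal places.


u=Σ⁻¹μ = [0.7327  1.3719  3.2007  1.7286  2.6634  1.6055  2.4759]
v=Σ⁻¹𝟙 = [9.2203  15.6666  21.2126  8.9034  16.5589  13.5400  15.2329]
a=μᵀu=2.102168  b=𝟙ᵀu=13.778733  c=𝟙ᵀv=100.334650  D=ac−b²=21.066856
λ₁=(c·0.156−b)/D = (100.334650·0.156−13.778733)/21.066856 = 0.088930
λ₂=(a−b·0.156)/D = (2.102168−13.778733·0.156)/21.066856 = -0.002246
w* = 0.088930·u + -0.002246·v:
  w_0 = 0.088930·0.7327 + -0.002246·9.2203 = 0.0445  (Tesla)
  w_1 = 0.088930·1.3719 + -0.002246·15.6666 = 0.0868  (Kellogg)
  w_2 = 0.088930·3.2007 + -0.002246·21.2126 = 0.2370  (Exxon)
  w_3 = 0.088930·1.7286 + -0.002246·8.9034 = 0.1337  (Visa)
  w_4 = 0.088930·2.6634 + -0.002246·16.5589 = 0.1997  (Boeing)
  w_5 = 0.088930·1.6055 + -0.002246·13.5400 = 0.1124  (Qualcomm)
  w_6 = 0.088930·2.4759 + -0.002246·15.2329 = 0.1860  (Lockheed)
Σw_i=1.0000  μᵀw=0.1560
σ²=wᵀΣw=λ₁·μ_p+λ₂ = 0.088930·0.156 + -0.002246 = 0.011627 ≈ 0.0116

0.0445  0.0868  0.2370  0.1337  0.1997  0.1124  0.1860


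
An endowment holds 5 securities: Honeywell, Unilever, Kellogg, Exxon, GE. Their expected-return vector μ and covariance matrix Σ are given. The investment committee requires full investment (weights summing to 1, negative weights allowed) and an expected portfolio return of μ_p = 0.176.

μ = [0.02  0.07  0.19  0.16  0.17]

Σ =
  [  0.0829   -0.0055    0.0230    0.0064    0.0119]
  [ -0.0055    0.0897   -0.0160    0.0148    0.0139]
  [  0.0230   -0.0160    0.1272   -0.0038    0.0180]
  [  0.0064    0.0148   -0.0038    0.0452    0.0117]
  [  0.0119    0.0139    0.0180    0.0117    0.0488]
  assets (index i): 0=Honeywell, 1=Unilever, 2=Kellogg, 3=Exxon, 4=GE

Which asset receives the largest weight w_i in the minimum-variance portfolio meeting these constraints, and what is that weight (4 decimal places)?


x=Σ⁻¹μ = [-0.7190  0.1046  1.3946  3.1115  2.3687]
y=Σ⁻¹𝟙 = [8.1655  8.6458  6.5782  16.1700  9.7348]
a=μᵀx=1.158443  b=𝟙ᵀx=6.260482  c=𝟙ᵀy=49.294307  D=ac−b²=17.910980
λ₁=(c·0.176−b)/D = (49.294307·0.176−6.260482)/17.910980 = 0.134851
λ₂=(a−b·0.176)/D = (1.158443−6.260482·0.176)/17.910980 = 0.003160
w* = 0.134851·x + 0.003160·y:
  w_0 = 0.134851·-0.7190 + 0.003160·8.1655 = -0.0712  (Honeywell)
  w_1 = 0.134851·0.1046 + 0.003160·8.6458 = 0.0414  (Unilever)
  w_2 = 0.134851·1.3946 + 0.003160·6.5782 = 0.2089  (Kellogg)
  w_3 = 0.134851·3.1115 + 0.003160·16.1700 = 0.4707  (Exxon)
  w_4 = 0.134851·2.3687 + 0.003160·9.7348 = 0.3502  (GE)
Σw_i=1.0000  μᵀw=0.1760
σ²=wᵀΣw=λ₁·μ_p+λ₂ = 0.134851·0.176 + 0.003160 = 0.026894 ≈ 0.0269

Exxon (0.4707)


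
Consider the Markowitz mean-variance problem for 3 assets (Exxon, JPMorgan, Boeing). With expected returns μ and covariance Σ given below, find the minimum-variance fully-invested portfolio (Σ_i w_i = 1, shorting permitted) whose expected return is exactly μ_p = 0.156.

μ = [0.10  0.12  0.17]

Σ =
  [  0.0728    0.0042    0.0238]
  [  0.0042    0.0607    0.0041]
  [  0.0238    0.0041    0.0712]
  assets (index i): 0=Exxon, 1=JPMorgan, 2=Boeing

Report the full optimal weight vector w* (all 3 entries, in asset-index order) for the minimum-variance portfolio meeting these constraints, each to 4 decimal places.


g=Σ⁻¹μ = [0.5875  1.7953  2.0879]
h=Σ⁻¹𝟙 = [9.6061  15.1369  9.9623]
a=μᵀg=0.629119  b=𝟙ᵀg=4.470622  c=𝟙ᵀh=34.705247  D=ac−b²=1.847287
λ₁=(c·0.156−b)/D = (34.705247·0.156−4.470622)/1.847287 = 0.510693
λ₂=(a−b·0.156)/D = (0.629119−4.470622·0.156)/1.847287 = -0.036972
w* = 0.510693·g + -0.036972·h:
  w_0 = 0.510693·0.5875 + -0.036972·9.6061 = -0.0551  (Exxon)
  w_1 = 0.510693·1.7953 + -0.036972·15.1369 = 0.3572  (JPMorgan)
  w_2 = 0.510693·2.0879 + -0.036972·9.9623 = 0.6979  (Boeing)
Σw_i=1.0000  μᵀw=0.1560
σ²=wᵀΣw=λ₁·μ_p+λ₂ = 0.510693·0.156 + -0.036972 = 0.042696 ≈ 0.0427

-0.0551  0.3572  0.6979


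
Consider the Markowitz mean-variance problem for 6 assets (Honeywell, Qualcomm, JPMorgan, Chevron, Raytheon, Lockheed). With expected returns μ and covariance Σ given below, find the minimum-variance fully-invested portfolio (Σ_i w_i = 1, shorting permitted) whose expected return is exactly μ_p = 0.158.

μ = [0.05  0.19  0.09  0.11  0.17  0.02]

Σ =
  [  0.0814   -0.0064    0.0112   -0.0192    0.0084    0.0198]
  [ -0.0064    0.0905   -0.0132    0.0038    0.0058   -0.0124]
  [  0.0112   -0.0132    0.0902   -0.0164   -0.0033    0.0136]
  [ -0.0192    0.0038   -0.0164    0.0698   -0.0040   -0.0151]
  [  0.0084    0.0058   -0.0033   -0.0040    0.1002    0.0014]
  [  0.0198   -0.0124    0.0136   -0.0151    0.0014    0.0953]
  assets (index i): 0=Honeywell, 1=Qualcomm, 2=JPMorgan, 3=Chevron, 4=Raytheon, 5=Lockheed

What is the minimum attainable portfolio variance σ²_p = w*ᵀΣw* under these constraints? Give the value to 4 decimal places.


p=Σ⁻¹μ = [0.8243  2.2554  1.6292  2.2498  1.6344  0.4320]
q=Σ⁻¹𝟙 = [13.2967  14.0299  14.4383  23.5455  9.3138  11.0895]
a=μᵀp=1.150325  b=𝟙ᵀp=9.025090  c=𝟙ᵀq=85.713646  D=ac−b²=17.146336
λ₁=(c·0.158−b)/D = (85.713646·0.158−9.025090)/17.146336 = 0.263477
λ₂=(a−b·0.158)/D = (1.150325−9.025090·0.158)/17.146336 = -0.016076
w* = 0.263477·p + -0.016076·q:
  w_0 = 0.263477·0.8243 + -0.016076·13.2967 = 0.0034  (Honeywell)
  w_1 = 0.263477·2.2554 + -0.016076·14.0299 = 0.3687  (Qualcomm)
  w_2 = 0.263477·1.6292 + -0.016076·14.4383 = 0.1971  (JPMorgan)
  w_3 = 0.263477·2.2498 + -0.016076·23.5455 = 0.2143  (Chevron)
  w_4 = 0.263477·1.6344 + -0.016076·9.3138 = 0.2809  (Raytheon)
  w_5 = 0.263477·0.4320 + -0.016076·11.0895 = -0.0644  (Lockheed)
Σw_i=1.0000  μᵀw=0.1580
σ²=wᵀΣw=λ₁·μ_p+λ₂ = 0.263477·0.158 + -0.016076 = 0.025554 ≈ 0.0256

0.0256


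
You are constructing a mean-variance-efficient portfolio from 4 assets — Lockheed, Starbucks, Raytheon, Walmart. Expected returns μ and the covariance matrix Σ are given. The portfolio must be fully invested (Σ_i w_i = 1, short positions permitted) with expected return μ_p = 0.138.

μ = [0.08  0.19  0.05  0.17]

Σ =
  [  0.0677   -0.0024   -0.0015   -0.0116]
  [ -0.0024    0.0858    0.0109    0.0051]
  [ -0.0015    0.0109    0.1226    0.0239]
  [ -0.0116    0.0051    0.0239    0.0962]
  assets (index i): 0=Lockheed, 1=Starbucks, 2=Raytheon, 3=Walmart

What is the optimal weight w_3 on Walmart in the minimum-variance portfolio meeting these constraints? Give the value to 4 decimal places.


p=Σ⁻¹μ = [1.5768  2.1637  -0.1308  1.8751]
q=Σ⁻¹𝟙 = [17.0814  10.8264  5.3459  10.5526]
a=μᵀp=0.849470  b=𝟙ᵀp=5.484776  c=𝟙ᵀq=43.806371  D=ac−b²=7.129435
λ₁=(c·0.138−b)/D = (43.806371·0.138−5.484776)/7.129435 = 0.078618
λ₂=(a−b·0.138)/D = (0.849470−5.484776·0.138)/7.129435 = 0.012984
w* = 0.078618·p + 0.012984·q:
  w_0 = 0.078618·1.5768 + 0.012984·17.0814 = 0.3458  (Lockheed)
  w_1 = 0.078618·2.1637 + 0.012984·10.8264 = 0.3107  (Starbucks)
  w_2 = 0.078618·-0.1308 + 0.012984·5.3459 = 0.0591  (Raytheon)
  w_3 = 0.078618·1.8751 + 0.012984·10.5526 = 0.2844  (Walmart)
Σw_i=1.0000  μᵀw=0.1380
σ²=wᵀΣw=λ₁·μ_p+λ₂ = 0.078618·0.138 + 0.012984 = 0.023834 ≈ 0.0238

0.2844


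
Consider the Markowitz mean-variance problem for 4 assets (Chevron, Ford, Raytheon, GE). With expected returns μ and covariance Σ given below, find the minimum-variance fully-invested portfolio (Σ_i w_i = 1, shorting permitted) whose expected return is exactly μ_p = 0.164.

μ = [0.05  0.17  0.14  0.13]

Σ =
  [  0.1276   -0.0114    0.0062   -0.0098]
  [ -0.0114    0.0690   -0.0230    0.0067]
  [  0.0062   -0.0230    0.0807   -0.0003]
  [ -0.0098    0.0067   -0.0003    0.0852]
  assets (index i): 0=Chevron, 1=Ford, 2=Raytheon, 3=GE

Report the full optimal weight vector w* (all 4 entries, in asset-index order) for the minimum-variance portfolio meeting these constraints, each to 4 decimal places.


g=Σ⁻¹μ = [0.6642  3.3208  2.6353  1.3504]
h=Σ⁻¹𝟙 = [9.7115  20.8822  17.6389  11.2741]
a=μᵀg=1.142230  b=𝟙ᵀg=7.970623  c=𝟙ᵀh=59.506641  D=ac−b²=4.439424
λ₁=(c·0.164−b)/D = (59.506641·0.164−7.970623)/4.439424 = 0.402860
λ₂=(a−b·0.164)/D = (1.142230−7.970623·0.164)/4.439424 = -0.037156
w* = 0.402860·g + -0.037156·h:
  w_0 = 0.402860·0.6642 + -0.037156·9.7115 = -0.0933  (Chevron)
  w_1 = 0.402860·3.3208 + -0.037156·20.8822 = 0.5619  (Ford)
  w_2 = 0.402860·2.6353 + -0.037156·17.6389 = 0.4062  (Raytheon)
  w_3 = 0.402860·1.3504 + -0.037156·11.2741 = 0.1251  (GE)
Σw_i=1.0000  μᵀw=0.1640
σ²=wᵀΣw=λ₁·μ_p+λ₂ = 0.402860·0.164 + -0.037156 = 0.028913 ≈ 0.0289

-0.0933  0.5619  0.4062  0.1251


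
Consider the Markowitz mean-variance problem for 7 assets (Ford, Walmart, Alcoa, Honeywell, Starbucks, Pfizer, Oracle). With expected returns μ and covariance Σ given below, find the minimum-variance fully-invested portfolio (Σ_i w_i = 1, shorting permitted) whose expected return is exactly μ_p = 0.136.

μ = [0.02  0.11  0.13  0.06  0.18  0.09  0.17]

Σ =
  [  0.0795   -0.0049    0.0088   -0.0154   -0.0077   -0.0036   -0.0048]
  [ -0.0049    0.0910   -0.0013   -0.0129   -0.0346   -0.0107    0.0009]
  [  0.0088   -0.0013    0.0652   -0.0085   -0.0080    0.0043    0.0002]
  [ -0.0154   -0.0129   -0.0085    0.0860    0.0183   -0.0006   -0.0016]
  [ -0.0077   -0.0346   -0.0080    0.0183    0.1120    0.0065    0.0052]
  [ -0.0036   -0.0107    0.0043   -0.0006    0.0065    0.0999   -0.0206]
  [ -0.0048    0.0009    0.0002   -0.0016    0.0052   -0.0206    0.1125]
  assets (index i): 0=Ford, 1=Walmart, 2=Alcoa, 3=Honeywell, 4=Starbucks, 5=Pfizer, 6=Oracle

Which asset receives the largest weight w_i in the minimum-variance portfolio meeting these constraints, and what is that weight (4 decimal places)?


p=Σ⁻¹μ = [0.7151  2.4082  2.2580  0.9712  2.2507  1.2900  1.6643]
q=Σ⁻¹𝟙 = [18.0604  21.3754  16.2949  17.0527  13.8093  13.8446  11.5988]
a=μᵀp=1.435179  b=𝟙ᵀp=11.557490  c=𝟙ᵀq=112.036133  D=ac−b²=27.216295
λ₁=(c·0.136−b)/D = (112.036133·0.136−11.557490)/27.216295 = 0.135192
λ₂=(a−b·0.136)/D = (1.435179−11.557490·0.136)/27.216295 = -0.005021
w* = 0.135192·p + -0.005021·q:
  w_0 = 0.135192·0.7151 + -0.005021·18.0604 = 0.0060  (Ford)
  w_1 = 0.135192·2.4082 + -0.005021·21.3754 = 0.2183  (Walmart)
  w_2 = 0.135192·2.2580 + -0.005021·16.2949 = 0.2234  (Alcoa)
  w_3 = 0.135192·0.9712 + -0.005021·17.0527 = 0.0457  (Honeywell)
  w_4 = 0.135192·2.2507 + -0.005021·13.8093 = 0.2350  (Starbucks)
  w_5 = 0.135192·1.2900 + -0.005021·13.8446 = 0.1049  (Pfizer)
  w_6 = 0.135192·1.6643 + -0.005021·11.5988 = 0.1668  (Oracle)
Σw_i=1.0000  μᵀw=0.1360
σ²=wᵀΣw=λ₁·μ_p+λ₂ = 0.135192·0.136 + -0.005021 = 0.013366 ≈ 0.0134

Starbucks (0.2350)


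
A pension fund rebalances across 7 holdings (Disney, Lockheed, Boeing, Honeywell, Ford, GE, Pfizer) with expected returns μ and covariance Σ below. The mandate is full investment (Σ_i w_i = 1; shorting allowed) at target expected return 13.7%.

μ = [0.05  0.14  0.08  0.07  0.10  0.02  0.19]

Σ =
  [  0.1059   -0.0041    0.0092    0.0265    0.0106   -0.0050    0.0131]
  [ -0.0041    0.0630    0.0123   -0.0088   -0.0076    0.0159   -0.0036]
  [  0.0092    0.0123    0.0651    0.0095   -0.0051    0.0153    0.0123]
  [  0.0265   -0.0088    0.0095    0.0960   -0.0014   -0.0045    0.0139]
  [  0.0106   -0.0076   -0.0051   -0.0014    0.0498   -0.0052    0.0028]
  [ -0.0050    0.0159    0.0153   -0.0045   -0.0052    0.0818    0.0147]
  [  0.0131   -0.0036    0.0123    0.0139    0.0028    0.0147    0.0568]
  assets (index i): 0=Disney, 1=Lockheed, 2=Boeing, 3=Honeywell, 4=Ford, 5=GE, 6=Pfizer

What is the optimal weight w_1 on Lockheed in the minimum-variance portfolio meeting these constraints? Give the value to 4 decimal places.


g=Σ⁻¹μ = [-0.2788  2.8969  0.3642  0.5223  2.2752  -0.8587  3.4964]
h=Σ⁻¹𝟙 = [3.7915  17.2984  8.2122  9.2965  23.2132  7.6306  10.6551]
a=μᵀg=1.331983  b=𝟙ᵀg=8.417475  c=𝟙ᵀh=80.097483  D=ac−b²=35.834608
λ₁=(c·0.137−b)/D = (80.097483·0.137−8.417475)/35.834608 = 0.071324
λ₂=(a−b·0.137)/D = (1.331983−8.417475·0.137)/35.834608 = 0.004989
w* = 0.071324·g + 0.004989·h:
  w_0 = 0.071324·-0.2788 + 0.004989·3.7915 = -0.0010  (Disney)
  w_1 = 0.071324·2.8969 + 0.004989·17.2984 = 0.2929  (Lockheed)
  w_2 = 0.071324·0.3642 + 0.004989·8.2122 = 0.0669  (Boeing)
  w_3 = 0.071324·0.5223 + 0.004989·9.2965 = 0.0836  (Honeywell)
  w_4 = 0.071324·2.2752 + 0.004989·23.2132 = 0.2781  (Ford)
  w_5 = 0.071324·-0.8587 + 0.004989·7.6306 = -0.0232  (GE)
  w_6 = 0.071324·3.4964 + 0.004989·10.6551 = 0.3025  (Pfizer)
Σw_i=1.0000  μᵀw=0.1370
σ²=wᵀΣw=λ₁·μ_p+λ₂ = 0.071324·0.137 + 0.004989 = 0.014761 ≈ 0.0148

0.2929


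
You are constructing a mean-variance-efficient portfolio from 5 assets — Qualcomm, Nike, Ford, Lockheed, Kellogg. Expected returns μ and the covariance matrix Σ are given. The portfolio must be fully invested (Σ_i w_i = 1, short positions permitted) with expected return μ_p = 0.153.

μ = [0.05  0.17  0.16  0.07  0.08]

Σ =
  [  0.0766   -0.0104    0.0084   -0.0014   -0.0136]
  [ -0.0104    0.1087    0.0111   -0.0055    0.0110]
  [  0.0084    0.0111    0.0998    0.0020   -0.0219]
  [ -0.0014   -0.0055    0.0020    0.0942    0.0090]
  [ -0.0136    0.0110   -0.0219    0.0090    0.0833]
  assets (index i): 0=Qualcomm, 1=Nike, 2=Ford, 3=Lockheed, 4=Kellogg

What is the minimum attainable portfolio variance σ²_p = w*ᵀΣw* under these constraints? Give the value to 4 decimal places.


0.0425

g=Σ⁻¹μ = [0.9012  1.3873  1.6408  0.6802  1.2822]
h=Σ⁻¹𝟙 = [15.9132  8.5510  10.8921  9.6590  15.2937]
a=μᵀg=0.693614  b=𝟙ᵀg=5.891682  c=𝟙ᵀh=60.308974  D=ac−b²=7.119216
λ₁=(c·0.153−b)/D = (60.308974·0.153−5.891682)/7.119216 = 0.468534
λ₂=(a−b·0.153)/D = (0.693614−5.891682·0.153)/7.119216 = -0.029191
w* = 0.468534·g + -0.029191·h:
  w_0 = 0.468534·0.9012 + -0.029191·15.9132 = -0.0423  (Qualcomm)
  w_1 = 0.468534·1.3873 + -0.029191·8.5510 = 0.4004  (Nike)
  w_2 = 0.468534·1.6408 + -0.029191·10.8921 = 0.4508  (Ford)
  w_3 = 0.468534·0.6802 + -0.029191·9.6590 = 0.0367  (Lockheed)
  w_4 = 0.468534·1.2822 + -0.029191·15.2937 = 0.1543  (Kellogg)
Σw_i=1.0000  μᵀw=0.1530
σ²=wᵀΣw=λ₁·μ_p+λ₂ = 0.468534·0.153 + -0.029191 = 0.042495 ≈ 0.0425


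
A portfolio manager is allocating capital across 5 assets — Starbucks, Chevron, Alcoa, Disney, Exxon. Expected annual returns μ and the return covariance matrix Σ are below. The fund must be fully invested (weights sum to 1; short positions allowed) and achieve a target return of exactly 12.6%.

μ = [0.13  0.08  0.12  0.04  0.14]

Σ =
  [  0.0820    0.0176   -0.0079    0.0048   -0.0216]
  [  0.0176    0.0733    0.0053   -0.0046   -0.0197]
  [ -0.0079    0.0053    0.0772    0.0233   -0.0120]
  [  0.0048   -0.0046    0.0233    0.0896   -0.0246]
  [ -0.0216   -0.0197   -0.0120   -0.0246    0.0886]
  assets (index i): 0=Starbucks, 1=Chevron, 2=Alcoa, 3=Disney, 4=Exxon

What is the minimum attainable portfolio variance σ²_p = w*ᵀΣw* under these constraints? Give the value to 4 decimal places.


p=Σ⁻¹μ = [2.2186  1.2238  1.9378  0.6664  2.8406]
q=Σ⁻¹𝟙 = [15.4932  16.4991  12.8177  14.5753  24.5153]
a=μᵀp=1.043214  b=𝟙ᵀp=8.887322  c=𝟙ᵀq=83.900626  D=ac−b²=8.541790
λ₁=(c·0.126−b)/D = (83.900626·0.126−8.887322)/8.541790 = 0.197167
λ₂=(a−b·0.126)/D = (1.043214−8.887322·0.126)/8.541790 = -0.008966
w* = 0.197167·p + -0.008966·q:
  w_0 = 0.197167·2.2186 + -0.008966·15.4932 = 0.2985  (Starbucks)
  w_1 = 0.197167·1.2238 + -0.008966·16.4991 = 0.0934  (Chevron)
  w_2 = 0.197167·1.9378 + -0.008966·12.8177 = 0.2672  (Alcoa)
  w_3 = 0.197167·0.6664 + -0.008966·14.5753 = 0.0007  (Disney)
  w_4 = 0.197167·2.8406 + -0.008966·24.5153 = 0.3403  (Exxon)
Σw_i=1.0000  μᵀw=0.1260
σ²=wᵀΣw=λ₁·μ_p+λ₂ = 0.197167·0.126 + -0.008966 = 0.015877 ≈ 0.0159

0.0159


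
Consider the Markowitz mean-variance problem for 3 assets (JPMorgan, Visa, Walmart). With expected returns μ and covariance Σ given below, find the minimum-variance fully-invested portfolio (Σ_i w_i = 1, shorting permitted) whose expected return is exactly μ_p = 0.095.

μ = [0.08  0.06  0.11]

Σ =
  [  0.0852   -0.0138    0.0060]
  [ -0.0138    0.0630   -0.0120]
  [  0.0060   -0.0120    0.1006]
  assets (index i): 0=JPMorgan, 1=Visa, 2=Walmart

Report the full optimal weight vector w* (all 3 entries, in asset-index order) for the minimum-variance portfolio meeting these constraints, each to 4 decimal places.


p=Σ⁻¹μ = [1.0843  1.4181  1.1979]
q=Σ⁻¹𝟙 = [14.3578  21.2307  11.6165]
a=μᵀp=0.303599  b=𝟙ᵀp=3.700285  c=𝟙ᵀq=47.205054  D=ac−b²=0.639302
λ₁=(c·0.095−b)/D = (47.205054·0.095−3.700285)/0.639302 = 1.226641
λ₂=(a−b·0.095)/D = (0.303599−3.700285·0.095)/0.639302 = -0.074969
w* = 1.226641·p + -0.074969·q:
  w_0 = 1.226641·1.0843 + -0.074969·14.3578 = 0.2536  (JPMorgan)
  w_1 = 1.226641·1.4181 + -0.074969·21.2307 = 0.1478  (Visa)
  w_2 = 1.226641·1.1979 + -0.074969·11.6165 = 0.5985  (Walmart)
Σw_i=1.0000  μᵀw=0.0950
σ²=wᵀΣw=λ₁·μ_p+λ₂ = 1.226641·0.095 + -0.074969 = 0.041562 ≈ 0.0416

0.2536  0.1478  0.5985


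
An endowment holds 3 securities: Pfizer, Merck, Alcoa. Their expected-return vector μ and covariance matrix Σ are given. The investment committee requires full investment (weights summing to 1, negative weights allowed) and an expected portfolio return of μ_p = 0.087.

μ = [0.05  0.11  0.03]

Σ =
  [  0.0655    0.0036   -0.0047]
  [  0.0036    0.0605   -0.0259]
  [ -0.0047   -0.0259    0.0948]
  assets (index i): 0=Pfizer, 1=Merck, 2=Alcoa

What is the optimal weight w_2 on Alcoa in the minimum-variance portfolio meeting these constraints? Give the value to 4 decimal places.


0.1967

u=Σ⁻¹μ = [0.7115  2.1816  0.9478]
v=Σ⁻¹𝟙 = [15.2591  23.1707  17.6354]
a=μᵀu=0.303979  b=𝟙ᵀu=3.840790  c=𝟙ᵀv=56.065190  D=ac−b²=2.290981
λ₁=(c·0.087−b)/D = (56.065190·0.087−3.840790)/2.290981 = 0.452593
λ₂=(a−b·0.087)/D = (0.303979−3.840790·0.087)/2.290981 = -0.013169
w* = 0.452593·u + -0.013169·v:
  w_0 = 0.452593·0.7115 + -0.013169·15.2591 = 0.1211  (Pfizer)
  w_1 = 0.452593·2.1816 + -0.013169·23.1707 = 0.6822  (Merck)
  w_2 = 0.452593·0.9478 + -0.013169·17.6354 = 0.1967  (Alcoa)
Σw_i=1.0000  μᵀw=0.0870
σ²=wᵀΣw=λ₁·μ_p+λ₂ = 0.452593·0.087 + -0.013169 = 0.026207 ≈ 0.0262


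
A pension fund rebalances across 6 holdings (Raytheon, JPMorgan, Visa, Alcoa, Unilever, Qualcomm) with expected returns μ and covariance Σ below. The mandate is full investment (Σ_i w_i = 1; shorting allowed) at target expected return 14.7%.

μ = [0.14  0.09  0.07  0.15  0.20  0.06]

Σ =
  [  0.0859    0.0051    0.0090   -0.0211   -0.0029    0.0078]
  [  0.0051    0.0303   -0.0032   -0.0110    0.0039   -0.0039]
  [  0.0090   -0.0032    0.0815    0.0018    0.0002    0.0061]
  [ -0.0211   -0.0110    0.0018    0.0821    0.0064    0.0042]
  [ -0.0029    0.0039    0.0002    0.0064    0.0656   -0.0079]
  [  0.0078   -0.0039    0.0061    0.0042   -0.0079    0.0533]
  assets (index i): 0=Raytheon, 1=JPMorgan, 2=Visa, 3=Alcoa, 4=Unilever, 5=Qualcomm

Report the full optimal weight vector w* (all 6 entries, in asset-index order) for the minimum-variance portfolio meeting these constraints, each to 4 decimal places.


0.2028  0.2051  0.0115  0.2304  0.3126  0.0375

u=Σ⁻¹μ = [1.9566  3.4043  0.6216  2.4876  2.8379  1.2419]
v=Σ⁻¹𝟙 = [11.3232  39.4894  10.6837  18.0673  13.9395  19.4138]
a=μᵀu=1.639063  b=𝟙ᵀu=12.549978  c=𝟙ᵀv=112.916947  D=ac−b²=27.575988
λ₁=(c·0.147−b)/D = (112.916947·0.147−12.549978)/27.575988 = 0.146824
λ₂=(a−b·0.147)/D = (1.639063−12.549978·0.147)/27.575988 = -0.007462
w* = 0.146824·u + -0.007462·v:
  w_0 = 0.146824·1.9566 + -0.007462·11.3232 = 0.2028  (Raytheon)
  w_1 = 0.146824·3.4043 + -0.007462·39.4894 = 0.2051  (JPMorgan)
  w_2 = 0.146824·0.6216 + -0.007462·10.6837 = 0.0115  (Visa)
  w_3 = 0.146824·2.4876 + -0.007462·18.0673 = 0.2304  (Alcoa)
  w_4 = 0.146824·2.8379 + -0.007462·13.9395 = 0.3126  (Unilever)
  w_5 = 0.146824·1.2419 + -0.007462·19.4138 = 0.0375  (Qualcomm)
Σw_i=1.0000  μᵀw=0.1470
σ²=wᵀΣw=λ₁·μ_p+λ₂ = 0.146824·0.147 + -0.007462 = 0.014121 ≈ 0.0141


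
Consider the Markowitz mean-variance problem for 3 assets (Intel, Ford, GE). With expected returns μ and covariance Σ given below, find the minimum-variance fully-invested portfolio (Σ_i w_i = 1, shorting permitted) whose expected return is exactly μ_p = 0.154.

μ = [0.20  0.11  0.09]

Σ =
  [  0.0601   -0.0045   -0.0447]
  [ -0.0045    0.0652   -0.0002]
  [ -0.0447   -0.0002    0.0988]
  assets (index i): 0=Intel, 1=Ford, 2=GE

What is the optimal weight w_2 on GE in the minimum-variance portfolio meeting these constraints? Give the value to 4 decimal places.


g=Σ⁻¹μ = [6.2821  2.1322  3.7574]
h=Σ⁻¹𝟙 = [38.5045  18.0795  27.5786]
a=μᵀg=1.829129  b=𝟙ᵀg=12.171734  c=𝟙ᵀh=84.162712  D=ac−b²=5.793303
λ₁=(c·0.154−b)/D = (84.162712·0.154−12.171734)/5.793303 = 0.136248
λ₂=(a−b·0.154)/D = (1.829129−12.171734·0.154)/5.793303 = -0.007823
w* = 0.136248·g + -0.007823·h:
  w_0 = 0.136248·6.2821 + -0.007823·38.5045 = 0.5547  (Intel)
  w_1 = 0.136248·2.1322 + -0.007823·18.0795 = 0.1491  (Ford)
  w_2 = 0.136248·3.7574 + -0.007823·27.5786 = 0.2962  (GE)
Σw_i=1.0000  μᵀw=0.1540
σ²=wᵀΣw=λ₁·μ_p+λ₂ = 0.136248·0.154 + -0.007823 = 0.013160 ≈ 0.0132

0.2962


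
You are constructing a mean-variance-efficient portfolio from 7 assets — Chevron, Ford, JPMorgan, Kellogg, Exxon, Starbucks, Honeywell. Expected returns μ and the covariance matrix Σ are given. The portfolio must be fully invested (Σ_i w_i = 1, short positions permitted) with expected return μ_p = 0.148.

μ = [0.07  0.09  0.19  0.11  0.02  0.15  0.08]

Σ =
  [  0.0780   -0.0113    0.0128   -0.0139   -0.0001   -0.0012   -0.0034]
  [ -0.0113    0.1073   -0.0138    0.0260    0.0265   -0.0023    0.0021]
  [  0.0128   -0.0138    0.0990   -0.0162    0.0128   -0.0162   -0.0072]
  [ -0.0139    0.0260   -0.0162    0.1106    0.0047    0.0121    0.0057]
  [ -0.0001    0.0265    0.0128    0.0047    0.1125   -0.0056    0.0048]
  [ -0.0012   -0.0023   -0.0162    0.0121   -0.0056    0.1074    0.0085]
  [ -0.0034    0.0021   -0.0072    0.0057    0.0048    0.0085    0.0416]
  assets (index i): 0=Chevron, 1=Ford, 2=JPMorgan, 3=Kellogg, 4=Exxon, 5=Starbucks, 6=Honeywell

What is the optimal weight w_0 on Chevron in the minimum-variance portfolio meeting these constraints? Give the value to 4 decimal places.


0.0623

p=Σ⁻¹μ = [0.9225  1.1310  2.5666  0.9689  -0.4291  1.5293  1.9899]
q=Σ⁻¹𝟙 = [14.5950  9.2650  13.5182  8.2800  4.2828  9.1335  23.6084]
a=μᵀp=1.140602  b=𝟙ᵀp=8.679105  c=𝟙ᵀq=82.682846  D=ac−b²=18.981361
λ₁=(c·0.148−b)/D = (82.682846·0.148−8.679105)/18.981361 = 0.187445
λ₂=(a−b·0.148)/D = (1.140602−8.679105·0.148)/18.981361 = -0.007581
w* = 0.187445·p + -0.007581·q:
  w_0 = 0.187445·0.9225 + -0.007581·14.5950 = 0.0623  (Chevron)
  w_1 = 0.187445·1.1310 + -0.007581·9.2650 = 0.1418  (Ford)
  w_2 = 0.187445·2.5666 + -0.007581·13.5182 = 0.3786  (JPMorgan)
  w_3 = 0.187445·0.9689 + -0.007581·8.2800 = 0.1188  (Kellogg)
  w_4 = 0.187445·-0.4291 + -0.007581·4.2828 = -0.1129  (Exxon)
  w_5 = 0.187445·1.5293 + -0.007581·9.1335 = 0.2174  (Starbucks)
  w_6 = 0.187445·1.9899 + -0.007581·23.6084 = 0.1940  (Honeywell)
Σw_i=1.0000  μᵀw=0.1480
σ²=wᵀΣw=λ₁·μ_p+λ₂ = 0.187445·0.148 + -0.007581 = 0.020160 ≈ 0.0202


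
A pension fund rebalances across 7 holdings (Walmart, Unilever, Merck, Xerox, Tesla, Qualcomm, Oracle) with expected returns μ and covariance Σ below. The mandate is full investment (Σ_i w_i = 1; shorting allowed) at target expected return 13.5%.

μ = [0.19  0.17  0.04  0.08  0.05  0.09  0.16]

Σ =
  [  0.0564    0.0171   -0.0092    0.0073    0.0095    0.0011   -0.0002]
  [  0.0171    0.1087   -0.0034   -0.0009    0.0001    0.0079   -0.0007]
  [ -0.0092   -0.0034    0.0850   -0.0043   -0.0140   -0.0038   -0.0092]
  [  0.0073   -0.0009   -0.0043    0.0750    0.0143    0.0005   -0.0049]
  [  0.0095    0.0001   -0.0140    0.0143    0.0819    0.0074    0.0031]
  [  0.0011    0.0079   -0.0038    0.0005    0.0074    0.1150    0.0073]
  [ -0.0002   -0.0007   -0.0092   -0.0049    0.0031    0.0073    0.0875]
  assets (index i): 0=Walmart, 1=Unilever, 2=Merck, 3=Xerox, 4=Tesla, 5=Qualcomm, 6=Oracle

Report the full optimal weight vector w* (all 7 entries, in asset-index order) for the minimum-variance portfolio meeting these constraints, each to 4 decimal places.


0.3121  0.1151  0.1458  0.1124  0.0384  0.0686  0.2076

g=Σ⁻¹μ = [3.0728  1.0952  1.1595  0.9412  0.1601  0.5772  1.9652]
h=Σ⁻¹𝟙 = [15.1371  7.0281  17.7078  11.8083  10.2731  7.1102  13.0854]
a=μᵀg=1.266059  b=𝟙ᵀg=8.971024  c=𝟙ᵀh=82.149863  D=ac−b²=23.527315
λ₁=(c·0.135−b)/D = (82.149863·0.135−8.971024)/23.527315 = 0.090074
λ₂=(a−b·0.135)/D = (1.266059−8.971024·0.135)/23.527315 = 0.002336
w* = 0.090074·g + 0.002336·h:
  w_0 = 0.090074·3.0728 + 0.002336·15.1371 = 0.3121  (Walmart)
  w_1 = 0.090074·1.0952 + 0.002336·7.0281 = 0.1151  (Unilever)
  w_2 = 0.090074·1.1595 + 0.002336·17.7078 = 0.1458  (Merck)
  w_3 = 0.090074·0.9412 + 0.002336·11.8083 = 0.1124  (Xerox)
  w_4 = 0.090074·0.1601 + 0.002336·10.2731 = 0.0384  (Tesla)
  w_5 = 0.090074·0.5772 + 0.002336·7.1102 = 0.0686  (Qualcomm)
  w_6 = 0.090074·1.9652 + 0.002336·13.0854 = 0.2076  (Oracle)
Σw_i=1.0000  μᵀw=0.1350
σ²=wᵀΣw=λ₁·μ_p+λ₂ = 0.090074·0.135 + 0.002336 = 0.014497 ≈ 0.0145


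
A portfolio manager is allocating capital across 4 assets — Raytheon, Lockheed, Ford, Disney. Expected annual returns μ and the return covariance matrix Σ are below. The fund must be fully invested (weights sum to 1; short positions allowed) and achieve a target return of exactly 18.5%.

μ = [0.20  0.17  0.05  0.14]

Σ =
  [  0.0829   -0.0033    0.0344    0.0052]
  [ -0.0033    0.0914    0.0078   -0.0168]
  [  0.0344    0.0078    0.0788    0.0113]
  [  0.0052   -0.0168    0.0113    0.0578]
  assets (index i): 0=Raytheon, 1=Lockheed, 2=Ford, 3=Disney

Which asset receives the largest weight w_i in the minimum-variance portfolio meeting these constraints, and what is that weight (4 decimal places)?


p=Σ⁻¹μ = [2.8755  2.6669  -1.3438  3.2013]
q=Σ⁻¹𝟙 = [9.6626  14.5819  4.1819  19.8525]
a=μᵀp=1.409471  b=𝟙ᵀp=7.399900  c=𝟙ᵀq=48.278975  D=ac−b²=13.289307
λ₁=(c·0.185−b)/D = (48.278975·0.185−7.399900)/13.289307 = 0.115259
λ₂=(a−b·0.185)/D = (1.409471−7.399900·0.185)/13.289307 = 0.003047
w* = 0.115259·p + 0.003047·q:
  w_0 = 0.115259·2.8755 + 0.003047·9.6626 = 0.3609  (Raytheon)
  w_1 = 0.115259·2.6669 + 0.003047·14.5819 = 0.3518  (Lockheed)
  w_2 = 0.115259·-1.3438 + 0.003047·4.1819 = -0.1421  (Ford)
  w_3 = 0.115259·3.2013 + 0.003047·19.8525 = 0.4295  (Disney)
Σw_i=1.0000  μᵀw=0.1850
σ²=wᵀΣw=λ₁·μ_p+λ₂ = 0.115259·0.185 + 0.003047 = 0.024370 ≈ 0.0244

Disney (0.4295)


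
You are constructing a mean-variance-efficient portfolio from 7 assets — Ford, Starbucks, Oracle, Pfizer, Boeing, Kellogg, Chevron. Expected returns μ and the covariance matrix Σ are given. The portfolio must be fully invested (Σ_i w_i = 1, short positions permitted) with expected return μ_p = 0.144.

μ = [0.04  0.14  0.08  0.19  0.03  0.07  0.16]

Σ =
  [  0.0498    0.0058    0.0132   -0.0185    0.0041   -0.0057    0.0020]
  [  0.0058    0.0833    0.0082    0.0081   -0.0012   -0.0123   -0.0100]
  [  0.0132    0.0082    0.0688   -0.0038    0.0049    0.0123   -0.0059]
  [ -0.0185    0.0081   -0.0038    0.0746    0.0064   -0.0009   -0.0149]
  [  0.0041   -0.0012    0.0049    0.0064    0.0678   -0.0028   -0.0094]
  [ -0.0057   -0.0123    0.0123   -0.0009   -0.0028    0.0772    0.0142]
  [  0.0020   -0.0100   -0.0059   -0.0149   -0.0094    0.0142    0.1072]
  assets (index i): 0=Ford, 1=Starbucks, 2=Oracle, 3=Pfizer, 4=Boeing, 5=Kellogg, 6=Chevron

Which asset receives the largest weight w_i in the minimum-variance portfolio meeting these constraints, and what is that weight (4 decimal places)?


Pfizer (0.3626)

p=Σ⁻¹μ = [1.5681  1.5425  0.8603  3.1976  0.3244  0.8086  2.0203]
q=Σ⁻¹𝟙 = [24.2621  11.3780  7.2784  20.0674  13.3626  13.8233  12.4675]
a=μᵀp=1.344616  b=𝟙ᵀp=10.321803  c=𝟙ᵀq=102.639311  D=ac−b²=31.470886
λ₁=(c·0.144−b)/D = (102.639311·0.144−10.321803)/31.470886 = 0.141663
λ₂=(a−b·0.144)/D = (1.344616−10.321803·0.144)/31.470886 = -0.004503
w* = 0.141663·p + -0.004503·q:
  w_0 = 0.141663·1.5681 + -0.004503·24.2621 = 0.1129  (Ford)
  w_1 = 0.141663·1.5425 + -0.004503·11.3780 = 0.1673  (Starbucks)
  w_2 = 0.141663·0.8603 + -0.004503·7.2784 = 0.0891  (Oracle)
  w_3 = 0.141663·3.1976 + -0.004503·20.0674 = 0.3626  (Pfizer)
  w_4 = 0.141663·0.3244 + -0.004503·13.3626 = -0.0142  (Boeing)
  w_5 = 0.141663·0.8086 + -0.004503·13.8233 = 0.0523  (Kellogg)
  w_6 = 0.141663·2.0203 + -0.004503·12.4675 = 0.2301  (Chevron)
Σw_i=1.0000  μᵀw=0.1440
σ²=wᵀΣw=λ₁·μ_p+λ₂ = 0.141663·0.144 + -0.004503 = 0.015896 ≈ 0.0159


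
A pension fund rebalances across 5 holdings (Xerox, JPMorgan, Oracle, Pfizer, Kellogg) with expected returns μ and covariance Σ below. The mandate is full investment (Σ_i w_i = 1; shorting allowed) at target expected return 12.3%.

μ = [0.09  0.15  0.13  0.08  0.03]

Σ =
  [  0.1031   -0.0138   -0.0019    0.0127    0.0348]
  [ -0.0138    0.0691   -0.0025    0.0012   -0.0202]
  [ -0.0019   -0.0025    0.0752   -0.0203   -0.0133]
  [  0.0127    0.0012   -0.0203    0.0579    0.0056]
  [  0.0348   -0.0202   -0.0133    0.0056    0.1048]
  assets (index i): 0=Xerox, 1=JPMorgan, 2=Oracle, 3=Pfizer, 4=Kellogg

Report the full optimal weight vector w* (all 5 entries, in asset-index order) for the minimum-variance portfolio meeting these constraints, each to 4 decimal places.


0.1167  0.3761  0.3157  0.1858  0.0056

u=Σ⁻¹μ = [0.7748  2.5986  2.4952  1.9610  0.7417]
v=Σ⁻¹𝟙 = [5.5872  19.8644  22.4286  22.2233  13.1744]
a=μᵀu=0.963028  b=𝟙ᵀu=8.571315  c=𝟙ᵀv=83.277839  D=ac−b²=6.731456
λ₁=(c·0.123−b)/D = (83.277839·0.123−8.571315)/6.731456 = 0.248365
λ₂=(a−b·0.123)/D = (0.963028−8.571315·0.123)/6.731456 = -0.013555
w* = 0.248365·u + -0.013555·v:
  w_0 = 0.248365·0.7748 + -0.013555·5.5872 = 0.1167  (Xerox)
  w_1 = 0.248365·2.5986 + -0.013555·19.8644 = 0.3761  (JPMorgan)
  w_2 = 0.248365·2.4952 + -0.013555·22.4286 = 0.3157  (Oracle)
  w_3 = 0.248365·1.9610 + -0.013555·22.2233 = 0.1858  (Pfizer)
  w_4 = 0.248365·0.7417 + -0.013555·13.1744 = 0.0056  (Kellogg)
Σw_i=1.0000  μᵀw=0.1230
σ²=wᵀΣw=λ₁·μ_p+λ₂ = 0.248365·0.123 + -0.013555 = 0.016994 ≈ 0.0170
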